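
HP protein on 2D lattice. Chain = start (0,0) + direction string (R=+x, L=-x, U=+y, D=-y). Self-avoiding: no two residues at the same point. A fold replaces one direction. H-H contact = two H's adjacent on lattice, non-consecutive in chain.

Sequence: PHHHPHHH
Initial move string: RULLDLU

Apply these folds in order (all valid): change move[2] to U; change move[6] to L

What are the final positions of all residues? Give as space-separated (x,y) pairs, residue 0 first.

Answer: (0,0) (1,0) (1,1) (1,2) (0,2) (0,1) (-1,1) (-2,1)

Derivation:
Initial moves: RULLDLU
Fold: move[2]->U => RUULDLU (positions: [(0, 0), (1, 0), (1, 1), (1, 2), (0, 2), (0, 1), (-1, 1), (-1, 2)])
Fold: move[6]->L => RUULDLL (positions: [(0, 0), (1, 0), (1, 1), (1, 2), (0, 2), (0, 1), (-1, 1), (-2, 1)])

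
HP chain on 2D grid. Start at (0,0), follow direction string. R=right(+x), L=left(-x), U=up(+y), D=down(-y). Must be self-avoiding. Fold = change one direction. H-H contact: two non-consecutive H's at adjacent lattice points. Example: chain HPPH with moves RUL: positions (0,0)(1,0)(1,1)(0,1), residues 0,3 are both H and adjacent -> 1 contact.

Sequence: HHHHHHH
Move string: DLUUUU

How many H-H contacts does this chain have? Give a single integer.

Positions: [(0, 0), (0, -1), (-1, -1), (-1, 0), (-1, 1), (-1, 2), (-1, 3)]
H-H contact: residue 0 @(0,0) - residue 3 @(-1, 0)

Answer: 1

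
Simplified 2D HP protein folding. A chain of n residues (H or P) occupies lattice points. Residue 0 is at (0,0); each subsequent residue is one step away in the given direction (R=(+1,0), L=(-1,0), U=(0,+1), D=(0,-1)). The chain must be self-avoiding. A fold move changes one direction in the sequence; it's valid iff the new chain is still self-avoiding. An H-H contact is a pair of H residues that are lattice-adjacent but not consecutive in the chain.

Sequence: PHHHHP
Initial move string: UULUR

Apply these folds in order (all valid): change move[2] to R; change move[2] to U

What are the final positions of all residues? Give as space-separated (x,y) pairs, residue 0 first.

Answer: (0,0) (0,1) (0,2) (0,3) (0,4) (1,4)

Derivation:
Initial moves: UULUR
Fold: move[2]->R => UURUR (positions: [(0, 0), (0, 1), (0, 2), (1, 2), (1, 3), (2, 3)])
Fold: move[2]->U => UUUUR (positions: [(0, 0), (0, 1), (0, 2), (0, 3), (0, 4), (1, 4)])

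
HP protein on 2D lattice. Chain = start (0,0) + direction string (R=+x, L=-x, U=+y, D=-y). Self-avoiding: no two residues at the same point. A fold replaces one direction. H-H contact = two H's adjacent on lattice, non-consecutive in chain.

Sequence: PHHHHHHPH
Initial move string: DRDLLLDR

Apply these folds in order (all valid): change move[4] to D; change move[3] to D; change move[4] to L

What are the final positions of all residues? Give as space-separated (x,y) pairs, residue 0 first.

Answer: (0,0) (0,-1) (1,-1) (1,-2) (1,-3) (0,-3) (-1,-3) (-1,-4) (0,-4)

Derivation:
Initial moves: DRDLLLDR
Fold: move[4]->D => DRDLDLDR (positions: [(0, 0), (0, -1), (1, -1), (1, -2), (0, -2), (0, -3), (-1, -3), (-1, -4), (0, -4)])
Fold: move[3]->D => DRDDDLDR (positions: [(0, 0), (0, -1), (1, -1), (1, -2), (1, -3), (1, -4), (0, -4), (0, -5), (1, -5)])
Fold: move[4]->L => DRDDLLDR (positions: [(0, 0), (0, -1), (1, -1), (1, -2), (1, -3), (0, -3), (-1, -3), (-1, -4), (0, -4)])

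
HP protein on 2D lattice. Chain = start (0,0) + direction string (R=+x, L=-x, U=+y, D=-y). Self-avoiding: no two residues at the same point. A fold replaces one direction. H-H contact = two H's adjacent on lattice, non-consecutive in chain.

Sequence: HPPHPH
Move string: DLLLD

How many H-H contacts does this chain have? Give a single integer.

Answer: 0

Derivation:
Positions: [(0, 0), (0, -1), (-1, -1), (-2, -1), (-3, -1), (-3, -2)]
No H-H contacts found.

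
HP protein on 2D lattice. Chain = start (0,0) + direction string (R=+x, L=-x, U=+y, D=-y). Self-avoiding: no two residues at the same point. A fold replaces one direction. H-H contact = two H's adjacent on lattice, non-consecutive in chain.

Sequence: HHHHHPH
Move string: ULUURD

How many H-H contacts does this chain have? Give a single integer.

Positions: [(0, 0), (0, 1), (-1, 1), (-1, 2), (-1, 3), (0, 3), (0, 2)]
H-H contact: residue 1 @(0,1) - residue 6 @(0, 2)
H-H contact: residue 3 @(-1,2) - residue 6 @(0, 2)

Answer: 2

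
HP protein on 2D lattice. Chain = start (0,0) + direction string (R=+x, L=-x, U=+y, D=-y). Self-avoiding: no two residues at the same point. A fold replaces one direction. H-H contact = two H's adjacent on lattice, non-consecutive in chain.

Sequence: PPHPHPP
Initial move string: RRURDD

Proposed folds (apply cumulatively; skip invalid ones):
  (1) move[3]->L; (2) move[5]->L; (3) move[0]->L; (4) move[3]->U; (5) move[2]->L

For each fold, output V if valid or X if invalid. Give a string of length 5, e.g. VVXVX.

Initial: RRURDD -> [(0, 0), (1, 0), (2, 0), (2, 1), (3, 1), (3, 0), (3, -1)]
Fold 1: move[3]->L => RRULDD INVALID (collision), skipped
Fold 2: move[5]->L => RRURDL INVALID (collision), skipped
Fold 3: move[0]->L => LRURDD INVALID (collision), skipped
Fold 4: move[3]->U => RRUUDD INVALID (collision), skipped
Fold 5: move[2]->L => RRLRDD INVALID (collision), skipped

Answer: XXXXX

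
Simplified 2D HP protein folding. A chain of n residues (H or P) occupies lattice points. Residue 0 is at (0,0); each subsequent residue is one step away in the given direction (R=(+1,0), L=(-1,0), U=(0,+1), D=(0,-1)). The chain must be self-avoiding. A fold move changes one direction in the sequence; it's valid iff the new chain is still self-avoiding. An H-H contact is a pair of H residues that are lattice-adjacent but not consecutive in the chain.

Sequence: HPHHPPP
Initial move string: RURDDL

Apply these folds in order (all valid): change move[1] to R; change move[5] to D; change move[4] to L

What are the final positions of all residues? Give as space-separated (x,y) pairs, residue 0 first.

Initial moves: RURDDL
Fold: move[1]->R => RRRDDL (positions: [(0, 0), (1, 0), (2, 0), (3, 0), (3, -1), (3, -2), (2, -2)])
Fold: move[5]->D => RRRDDD (positions: [(0, 0), (1, 0), (2, 0), (3, 0), (3, -1), (3, -2), (3, -3)])
Fold: move[4]->L => RRRDLD (positions: [(0, 0), (1, 0), (2, 0), (3, 0), (3, -1), (2, -1), (2, -2)])

Answer: (0,0) (1,0) (2,0) (3,0) (3,-1) (2,-1) (2,-2)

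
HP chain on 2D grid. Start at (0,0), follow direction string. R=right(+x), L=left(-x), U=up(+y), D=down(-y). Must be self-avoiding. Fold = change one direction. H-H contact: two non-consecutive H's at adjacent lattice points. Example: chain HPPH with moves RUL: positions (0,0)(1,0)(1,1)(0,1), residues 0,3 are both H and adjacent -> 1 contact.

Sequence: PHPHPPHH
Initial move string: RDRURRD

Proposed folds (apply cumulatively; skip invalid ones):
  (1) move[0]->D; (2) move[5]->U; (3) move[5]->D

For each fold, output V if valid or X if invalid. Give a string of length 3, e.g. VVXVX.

Initial: RDRURRD -> [(0, 0), (1, 0), (1, -1), (2, -1), (2, 0), (3, 0), (4, 0), (4, -1)]
Fold 1: move[0]->D => DDRURRD VALID
Fold 2: move[5]->U => DDRURUD INVALID (collision), skipped
Fold 3: move[5]->D => DDRURDD VALID

Answer: VXV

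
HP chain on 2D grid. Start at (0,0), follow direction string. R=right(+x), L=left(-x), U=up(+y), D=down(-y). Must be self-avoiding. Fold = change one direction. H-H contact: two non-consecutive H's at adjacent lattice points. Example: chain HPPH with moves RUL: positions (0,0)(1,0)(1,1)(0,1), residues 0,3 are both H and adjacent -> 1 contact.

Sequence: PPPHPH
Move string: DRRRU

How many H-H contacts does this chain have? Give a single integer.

Answer: 0

Derivation:
Positions: [(0, 0), (0, -1), (1, -1), (2, -1), (3, -1), (3, 0)]
No H-H contacts found.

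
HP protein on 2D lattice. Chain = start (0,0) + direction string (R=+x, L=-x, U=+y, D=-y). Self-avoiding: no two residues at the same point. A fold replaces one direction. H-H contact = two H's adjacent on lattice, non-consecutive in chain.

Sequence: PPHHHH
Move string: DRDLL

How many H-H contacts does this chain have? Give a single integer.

Positions: [(0, 0), (0, -1), (1, -1), (1, -2), (0, -2), (-1, -2)]
No H-H contacts found.

Answer: 0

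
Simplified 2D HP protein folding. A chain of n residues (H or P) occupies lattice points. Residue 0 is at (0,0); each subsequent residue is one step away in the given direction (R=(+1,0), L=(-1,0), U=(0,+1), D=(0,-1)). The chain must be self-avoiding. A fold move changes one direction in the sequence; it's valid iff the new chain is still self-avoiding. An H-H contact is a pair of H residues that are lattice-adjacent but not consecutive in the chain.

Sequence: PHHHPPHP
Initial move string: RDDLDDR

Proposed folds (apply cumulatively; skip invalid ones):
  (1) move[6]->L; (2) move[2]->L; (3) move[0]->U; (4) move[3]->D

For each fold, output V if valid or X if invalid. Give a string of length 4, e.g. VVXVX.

Answer: VVXV

Derivation:
Initial: RDDLDDR -> [(0, 0), (1, 0), (1, -1), (1, -2), (0, -2), (0, -3), (0, -4), (1, -4)]
Fold 1: move[6]->L => RDDLDDL VALID
Fold 2: move[2]->L => RDLLDDL VALID
Fold 3: move[0]->U => UDLLDDL INVALID (collision), skipped
Fold 4: move[3]->D => RDLDDDL VALID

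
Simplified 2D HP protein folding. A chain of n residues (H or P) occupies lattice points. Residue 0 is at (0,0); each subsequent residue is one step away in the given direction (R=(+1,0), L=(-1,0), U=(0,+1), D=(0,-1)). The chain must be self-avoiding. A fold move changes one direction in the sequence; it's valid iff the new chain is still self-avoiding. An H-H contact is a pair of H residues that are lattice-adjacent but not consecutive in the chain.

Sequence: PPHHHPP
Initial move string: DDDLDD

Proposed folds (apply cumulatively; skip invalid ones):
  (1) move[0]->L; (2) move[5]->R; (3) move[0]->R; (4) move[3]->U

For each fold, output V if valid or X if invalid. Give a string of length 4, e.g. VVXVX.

Answer: VVVX

Derivation:
Initial: DDDLDD -> [(0, 0), (0, -1), (0, -2), (0, -3), (-1, -3), (-1, -4), (-1, -5)]
Fold 1: move[0]->L => LDDLDD VALID
Fold 2: move[5]->R => LDDLDR VALID
Fold 3: move[0]->R => RDDLDR VALID
Fold 4: move[3]->U => RDDUDR INVALID (collision), skipped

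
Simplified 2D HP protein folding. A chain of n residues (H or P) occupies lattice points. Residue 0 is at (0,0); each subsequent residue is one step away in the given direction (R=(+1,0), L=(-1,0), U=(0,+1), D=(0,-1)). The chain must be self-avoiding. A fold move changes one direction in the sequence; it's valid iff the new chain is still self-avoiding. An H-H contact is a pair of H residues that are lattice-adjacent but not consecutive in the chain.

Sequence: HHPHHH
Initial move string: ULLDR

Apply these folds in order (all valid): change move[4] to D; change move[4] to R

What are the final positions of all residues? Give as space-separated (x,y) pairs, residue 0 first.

Answer: (0,0) (0,1) (-1,1) (-2,1) (-2,0) (-1,0)

Derivation:
Initial moves: ULLDR
Fold: move[4]->D => ULLDD (positions: [(0, 0), (0, 1), (-1, 1), (-2, 1), (-2, 0), (-2, -1)])
Fold: move[4]->R => ULLDR (positions: [(0, 0), (0, 1), (-1, 1), (-2, 1), (-2, 0), (-1, 0)])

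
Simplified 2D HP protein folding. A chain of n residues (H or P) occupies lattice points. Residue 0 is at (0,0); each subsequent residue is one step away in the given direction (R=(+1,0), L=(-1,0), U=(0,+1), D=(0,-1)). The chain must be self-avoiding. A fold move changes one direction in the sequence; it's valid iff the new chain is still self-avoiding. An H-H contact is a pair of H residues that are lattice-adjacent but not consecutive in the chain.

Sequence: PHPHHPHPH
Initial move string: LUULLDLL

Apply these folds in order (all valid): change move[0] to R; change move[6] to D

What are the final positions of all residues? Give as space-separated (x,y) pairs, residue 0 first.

Answer: (0,0) (1,0) (1,1) (1,2) (0,2) (-1,2) (-1,1) (-1,0) (-2,0)

Derivation:
Initial moves: LUULLDLL
Fold: move[0]->R => RUULLDLL (positions: [(0, 0), (1, 0), (1, 1), (1, 2), (0, 2), (-1, 2), (-1, 1), (-2, 1), (-3, 1)])
Fold: move[6]->D => RUULLDDL (positions: [(0, 0), (1, 0), (1, 1), (1, 2), (0, 2), (-1, 2), (-1, 1), (-1, 0), (-2, 0)])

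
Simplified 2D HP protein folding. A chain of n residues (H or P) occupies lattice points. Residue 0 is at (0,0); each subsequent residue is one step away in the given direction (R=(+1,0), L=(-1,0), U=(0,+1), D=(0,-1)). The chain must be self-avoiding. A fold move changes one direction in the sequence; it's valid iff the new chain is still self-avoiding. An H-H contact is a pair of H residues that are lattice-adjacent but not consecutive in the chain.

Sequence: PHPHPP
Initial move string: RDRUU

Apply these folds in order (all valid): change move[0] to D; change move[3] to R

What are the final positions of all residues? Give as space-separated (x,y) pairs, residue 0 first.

Answer: (0,0) (0,-1) (0,-2) (1,-2) (2,-2) (2,-1)

Derivation:
Initial moves: RDRUU
Fold: move[0]->D => DDRUU (positions: [(0, 0), (0, -1), (0, -2), (1, -2), (1, -1), (1, 0)])
Fold: move[3]->R => DDRRU (positions: [(0, 0), (0, -1), (0, -2), (1, -2), (2, -2), (2, -1)])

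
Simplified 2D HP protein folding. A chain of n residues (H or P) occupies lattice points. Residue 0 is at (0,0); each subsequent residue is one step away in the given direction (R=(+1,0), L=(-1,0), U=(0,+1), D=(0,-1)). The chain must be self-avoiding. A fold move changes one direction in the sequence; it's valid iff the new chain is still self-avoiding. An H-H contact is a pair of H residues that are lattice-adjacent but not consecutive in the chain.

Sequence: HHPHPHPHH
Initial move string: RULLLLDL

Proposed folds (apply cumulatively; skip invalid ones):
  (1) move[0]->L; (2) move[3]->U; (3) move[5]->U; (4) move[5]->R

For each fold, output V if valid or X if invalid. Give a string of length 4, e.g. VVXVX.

Answer: VVXX

Derivation:
Initial: RULLLLDL -> [(0, 0), (1, 0), (1, 1), (0, 1), (-1, 1), (-2, 1), (-3, 1), (-3, 0), (-4, 0)]
Fold 1: move[0]->L => LULLLLDL VALID
Fold 2: move[3]->U => LULULLDL VALID
Fold 3: move[5]->U => LULULUDL INVALID (collision), skipped
Fold 4: move[5]->R => LULULRDL INVALID (collision), skipped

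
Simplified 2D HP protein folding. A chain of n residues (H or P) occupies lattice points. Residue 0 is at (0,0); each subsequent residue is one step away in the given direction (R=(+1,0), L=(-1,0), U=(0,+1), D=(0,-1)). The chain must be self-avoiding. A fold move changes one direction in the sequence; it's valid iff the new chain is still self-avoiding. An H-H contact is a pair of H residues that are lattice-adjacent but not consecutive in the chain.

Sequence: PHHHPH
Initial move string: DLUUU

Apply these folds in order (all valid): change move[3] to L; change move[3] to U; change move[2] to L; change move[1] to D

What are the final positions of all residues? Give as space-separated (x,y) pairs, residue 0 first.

Initial moves: DLUUU
Fold: move[3]->L => DLULU (positions: [(0, 0), (0, -1), (-1, -1), (-1, 0), (-2, 0), (-2, 1)])
Fold: move[3]->U => DLUUU (positions: [(0, 0), (0, -1), (-1, -1), (-1, 0), (-1, 1), (-1, 2)])
Fold: move[2]->L => DLLUU (positions: [(0, 0), (0, -1), (-1, -1), (-2, -1), (-2, 0), (-2, 1)])
Fold: move[1]->D => DDLUU (positions: [(0, 0), (0, -1), (0, -2), (-1, -2), (-1, -1), (-1, 0)])

Answer: (0,0) (0,-1) (0,-2) (-1,-2) (-1,-1) (-1,0)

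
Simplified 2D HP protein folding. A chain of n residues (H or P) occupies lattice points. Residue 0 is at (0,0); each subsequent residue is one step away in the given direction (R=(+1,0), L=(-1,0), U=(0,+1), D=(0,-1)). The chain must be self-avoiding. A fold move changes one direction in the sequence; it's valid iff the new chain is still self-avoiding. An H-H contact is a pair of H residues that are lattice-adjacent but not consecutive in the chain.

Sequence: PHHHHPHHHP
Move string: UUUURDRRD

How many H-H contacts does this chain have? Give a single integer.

Positions: [(0, 0), (0, 1), (0, 2), (0, 3), (0, 4), (1, 4), (1, 3), (2, 3), (3, 3), (3, 2)]
H-H contact: residue 3 @(0,3) - residue 6 @(1, 3)

Answer: 1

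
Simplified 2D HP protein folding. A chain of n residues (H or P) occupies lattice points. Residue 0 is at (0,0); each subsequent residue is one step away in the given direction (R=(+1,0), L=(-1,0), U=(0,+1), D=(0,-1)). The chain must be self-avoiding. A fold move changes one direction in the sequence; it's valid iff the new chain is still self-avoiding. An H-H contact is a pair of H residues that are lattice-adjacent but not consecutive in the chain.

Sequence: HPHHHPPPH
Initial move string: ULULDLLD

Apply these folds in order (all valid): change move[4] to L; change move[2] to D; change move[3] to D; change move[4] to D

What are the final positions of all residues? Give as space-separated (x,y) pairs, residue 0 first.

Initial moves: ULULDLLD
Fold: move[4]->L => ULULLLLD (positions: [(0, 0), (0, 1), (-1, 1), (-1, 2), (-2, 2), (-3, 2), (-4, 2), (-5, 2), (-5, 1)])
Fold: move[2]->D => ULDLLLLD (positions: [(0, 0), (0, 1), (-1, 1), (-1, 0), (-2, 0), (-3, 0), (-4, 0), (-5, 0), (-5, -1)])
Fold: move[3]->D => ULDDLLLD (positions: [(0, 0), (0, 1), (-1, 1), (-1, 0), (-1, -1), (-2, -1), (-3, -1), (-4, -1), (-4, -2)])
Fold: move[4]->D => ULDDDLLD (positions: [(0, 0), (0, 1), (-1, 1), (-1, 0), (-1, -1), (-1, -2), (-2, -2), (-3, -2), (-3, -3)])

Answer: (0,0) (0,1) (-1,1) (-1,0) (-1,-1) (-1,-2) (-2,-2) (-3,-2) (-3,-3)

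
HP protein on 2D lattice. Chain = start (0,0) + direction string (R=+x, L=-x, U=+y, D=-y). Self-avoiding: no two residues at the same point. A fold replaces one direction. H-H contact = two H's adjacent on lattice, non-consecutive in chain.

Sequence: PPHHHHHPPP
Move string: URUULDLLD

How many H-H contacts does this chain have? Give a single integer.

Answer: 1

Derivation:
Positions: [(0, 0), (0, 1), (1, 1), (1, 2), (1, 3), (0, 3), (0, 2), (-1, 2), (-2, 2), (-2, 1)]
H-H contact: residue 3 @(1,2) - residue 6 @(0, 2)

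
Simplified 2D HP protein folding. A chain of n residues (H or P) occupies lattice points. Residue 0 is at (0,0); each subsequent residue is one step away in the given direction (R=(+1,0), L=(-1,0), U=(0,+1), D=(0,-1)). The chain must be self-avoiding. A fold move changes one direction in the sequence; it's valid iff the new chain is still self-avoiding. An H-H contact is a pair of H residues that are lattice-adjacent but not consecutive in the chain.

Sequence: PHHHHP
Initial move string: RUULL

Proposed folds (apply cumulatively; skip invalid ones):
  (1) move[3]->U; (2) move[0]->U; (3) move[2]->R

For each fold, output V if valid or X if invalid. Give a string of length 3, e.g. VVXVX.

Answer: VVV

Derivation:
Initial: RUULL -> [(0, 0), (1, 0), (1, 1), (1, 2), (0, 2), (-1, 2)]
Fold 1: move[3]->U => RUUUL VALID
Fold 2: move[0]->U => UUUUL VALID
Fold 3: move[2]->R => UURUL VALID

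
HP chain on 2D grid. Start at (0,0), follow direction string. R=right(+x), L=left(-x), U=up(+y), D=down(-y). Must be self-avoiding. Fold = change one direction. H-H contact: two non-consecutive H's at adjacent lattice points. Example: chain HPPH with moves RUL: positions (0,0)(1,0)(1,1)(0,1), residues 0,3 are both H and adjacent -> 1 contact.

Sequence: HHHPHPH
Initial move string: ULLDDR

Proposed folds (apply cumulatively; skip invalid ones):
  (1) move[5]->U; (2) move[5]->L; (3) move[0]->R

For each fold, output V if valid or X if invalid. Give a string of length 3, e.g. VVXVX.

Initial: ULLDDR -> [(0, 0), (0, 1), (-1, 1), (-2, 1), (-2, 0), (-2, -1), (-1, -1)]
Fold 1: move[5]->U => ULLDDU INVALID (collision), skipped
Fold 2: move[5]->L => ULLDDL VALID
Fold 3: move[0]->R => RLLDDL INVALID (collision), skipped

Answer: XVX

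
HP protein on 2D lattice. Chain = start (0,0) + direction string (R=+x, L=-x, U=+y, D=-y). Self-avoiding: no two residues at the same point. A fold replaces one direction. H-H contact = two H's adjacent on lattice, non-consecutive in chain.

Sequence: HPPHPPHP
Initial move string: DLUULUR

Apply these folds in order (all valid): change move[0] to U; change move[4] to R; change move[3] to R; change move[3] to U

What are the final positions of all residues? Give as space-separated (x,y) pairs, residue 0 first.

Answer: (0,0) (0,1) (-1,1) (-1,2) (-1,3) (0,3) (0,4) (1,4)

Derivation:
Initial moves: DLUULUR
Fold: move[0]->U => ULUULUR (positions: [(0, 0), (0, 1), (-1, 1), (-1, 2), (-1, 3), (-2, 3), (-2, 4), (-1, 4)])
Fold: move[4]->R => ULUURUR (positions: [(0, 0), (0, 1), (-1, 1), (-1, 2), (-1, 3), (0, 3), (0, 4), (1, 4)])
Fold: move[3]->R => ULURRUR (positions: [(0, 0), (0, 1), (-1, 1), (-1, 2), (0, 2), (1, 2), (1, 3), (2, 3)])
Fold: move[3]->U => ULUURUR (positions: [(0, 0), (0, 1), (-1, 1), (-1, 2), (-1, 3), (0, 3), (0, 4), (1, 4)])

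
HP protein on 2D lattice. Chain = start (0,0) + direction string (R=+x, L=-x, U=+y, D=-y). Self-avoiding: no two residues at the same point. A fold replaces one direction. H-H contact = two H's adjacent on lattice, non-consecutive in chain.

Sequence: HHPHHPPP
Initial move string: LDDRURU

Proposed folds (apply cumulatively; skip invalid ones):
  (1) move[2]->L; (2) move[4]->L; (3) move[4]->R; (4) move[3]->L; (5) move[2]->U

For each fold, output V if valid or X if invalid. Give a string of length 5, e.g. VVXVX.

Initial: LDDRURU -> [(0, 0), (-1, 0), (-1, -1), (-1, -2), (0, -2), (0, -1), (1, -1), (1, 0)]
Fold 1: move[2]->L => LDLRURU INVALID (collision), skipped
Fold 2: move[4]->L => LDDRLRU INVALID (collision), skipped
Fold 3: move[4]->R => LDDRRRU VALID
Fold 4: move[3]->L => LDDLRRU INVALID (collision), skipped
Fold 5: move[2]->U => LDURRRU INVALID (collision), skipped

Answer: XXVXX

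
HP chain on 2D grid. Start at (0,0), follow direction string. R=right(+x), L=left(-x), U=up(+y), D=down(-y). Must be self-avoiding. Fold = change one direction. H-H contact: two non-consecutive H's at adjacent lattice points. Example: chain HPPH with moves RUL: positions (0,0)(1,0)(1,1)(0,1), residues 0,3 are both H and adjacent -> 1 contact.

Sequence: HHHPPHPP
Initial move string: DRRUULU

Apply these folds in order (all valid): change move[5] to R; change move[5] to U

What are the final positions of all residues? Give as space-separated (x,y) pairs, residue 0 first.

Initial moves: DRRUULU
Fold: move[5]->R => DRRUURU (positions: [(0, 0), (0, -1), (1, -1), (2, -1), (2, 0), (2, 1), (3, 1), (3, 2)])
Fold: move[5]->U => DRRUUUU (positions: [(0, 0), (0, -1), (1, -1), (2, -1), (2, 0), (2, 1), (2, 2), (2, 3)])

Answer: (0,0) (0,-1) (1,-1) (2,-1) (2,0) (2,1) (2,2) (2,3)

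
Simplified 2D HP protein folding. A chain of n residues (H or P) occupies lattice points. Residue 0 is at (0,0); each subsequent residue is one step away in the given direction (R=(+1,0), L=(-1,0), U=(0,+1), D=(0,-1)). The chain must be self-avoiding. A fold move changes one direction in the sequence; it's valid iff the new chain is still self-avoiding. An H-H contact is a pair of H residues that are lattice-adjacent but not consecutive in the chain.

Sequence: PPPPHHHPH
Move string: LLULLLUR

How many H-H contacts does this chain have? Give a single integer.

Positions: [(0, 0), (-1, 0), (-2, 0), (-2, 1), (-3, 1), (-4, 1), (-5, 1), (-5, 2), (-4, 2)]
H-H contact: residue 5 @(-4,1) - residue 8 @(-4, 2)

Answer: 1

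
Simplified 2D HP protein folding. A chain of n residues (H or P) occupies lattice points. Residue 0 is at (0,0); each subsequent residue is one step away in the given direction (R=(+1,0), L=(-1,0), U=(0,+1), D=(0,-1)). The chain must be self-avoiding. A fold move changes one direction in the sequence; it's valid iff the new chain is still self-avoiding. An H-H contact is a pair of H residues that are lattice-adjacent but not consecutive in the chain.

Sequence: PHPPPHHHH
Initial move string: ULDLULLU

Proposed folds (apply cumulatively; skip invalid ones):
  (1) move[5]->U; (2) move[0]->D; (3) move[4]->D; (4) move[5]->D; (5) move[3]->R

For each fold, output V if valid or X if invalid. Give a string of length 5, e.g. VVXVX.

Initial: ULDLULLU -> [(0, 0), (0, 1), (-1, 1), (-1, 0), (-2, 0), (-2, 1), (-3, 1), (-4, 1), (-4, 2)]
Fold 1: move[5]->U => ULDLUULU VALID
Fold 2: move[0]->D => DLDLUULU VALID
Fold 3: move[4]->D => DLDLDULU INVALID (collision), skipped
Fold 4: move[5]->D => DLDLUDLU INVALID (collision), skipped
Fold 5: move[3]->R => DLDRUULU INVALID (collision), skipped

Answer: VVXXX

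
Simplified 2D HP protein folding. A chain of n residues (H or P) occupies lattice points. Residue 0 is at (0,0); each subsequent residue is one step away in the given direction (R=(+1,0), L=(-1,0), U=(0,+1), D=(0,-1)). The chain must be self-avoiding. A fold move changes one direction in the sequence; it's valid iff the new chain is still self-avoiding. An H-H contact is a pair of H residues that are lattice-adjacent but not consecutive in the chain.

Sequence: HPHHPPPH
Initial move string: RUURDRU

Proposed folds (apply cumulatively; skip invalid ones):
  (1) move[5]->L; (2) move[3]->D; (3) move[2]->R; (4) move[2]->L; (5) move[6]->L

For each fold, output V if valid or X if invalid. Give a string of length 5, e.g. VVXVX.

Answer: XXVXX

Derivation:
Initial: RUURDRU -> [(0, 0), (1, 0), (1, 1), (1, 2), (2, 2), (2, 1), (3, 1), (3, 2)]
Fold 1: move[5]->L => RUURDLU INVALID (collision), skipped
Fold 2: move[3]->D => RUUDDRU INVALID (collision), skipped
Fold 3: move[2]->R => RURRDRU VALID
Fold 4: move[2]->L => RULRDRU INVALID (collision), skipped
Fold 5: move[6]->L => RURRDRL INVALID (collision), skipped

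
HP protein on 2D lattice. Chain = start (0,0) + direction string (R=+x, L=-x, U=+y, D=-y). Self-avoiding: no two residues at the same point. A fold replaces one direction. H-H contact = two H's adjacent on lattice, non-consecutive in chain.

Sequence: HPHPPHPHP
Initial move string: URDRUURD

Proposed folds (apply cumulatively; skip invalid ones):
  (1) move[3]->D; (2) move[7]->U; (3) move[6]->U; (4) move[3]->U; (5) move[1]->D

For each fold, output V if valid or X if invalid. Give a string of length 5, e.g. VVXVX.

Answer: XVVXX

Derivation:
Initial: URDRUURD -> [(0, 0), (0, 1), (1, 1), (1, 0), (2, 0), (2, 1), (2, 2), (3, 2), (3, 1)]
Fold 1: move[3]->D => URDDUURD INVALID (collision), skipped
Fold 2: move[7]->U => URDRUURU VALID
Fold 3: move[6]->U => URDRUUUU VALID
Fold 4: move[3]->U => URDUUUUU INVALID (collision), skipped
Fold 5: move[1]->D => UDDRUUUU INVALID (collision), skipped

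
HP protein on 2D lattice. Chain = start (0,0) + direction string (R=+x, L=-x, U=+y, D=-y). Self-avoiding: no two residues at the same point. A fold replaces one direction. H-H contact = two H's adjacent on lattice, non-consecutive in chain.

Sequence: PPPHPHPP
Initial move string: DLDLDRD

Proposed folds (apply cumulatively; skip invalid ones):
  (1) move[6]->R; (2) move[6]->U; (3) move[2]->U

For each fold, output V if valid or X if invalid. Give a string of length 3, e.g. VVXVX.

Initial: DLDLDRD -> [(0, 0), (0, -1), (-1, -1), (-1, -2), (-2, -2), (-2, -3), (-1, -3), (-1, -4)]
Fold 1: move[6]->R => DLDLDRR VALID
Fold 2: move[6]->U => DLDLDRU INVALID (collision), skipped
Fold 3: move[2]->U => DLULDRR INVALID (collision), skipped

Answer: VXX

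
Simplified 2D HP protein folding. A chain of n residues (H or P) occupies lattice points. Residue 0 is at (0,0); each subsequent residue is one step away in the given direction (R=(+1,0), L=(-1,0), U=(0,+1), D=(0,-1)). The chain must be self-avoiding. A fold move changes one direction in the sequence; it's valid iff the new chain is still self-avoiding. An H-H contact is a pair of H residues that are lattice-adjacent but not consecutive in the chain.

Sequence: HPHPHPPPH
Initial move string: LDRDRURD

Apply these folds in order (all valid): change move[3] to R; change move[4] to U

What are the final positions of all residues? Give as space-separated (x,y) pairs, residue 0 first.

Initial moves: LDRDRURD
Fold: move[3]->R => LDRRRURD (positions: [(0, 0), (-1, 0), (-1, -1), (0, -1), (1, -1), (2, -1), (2, 0), (3, 0), (3, -1)])
Fold: move[4]->U => LDRRUURD (positions: [(0, 0), (-1, 0), (-1, -1), (0, -1), (1, -1), (1, 0), (1, 1), (2, 1), (2, 0)])

Answer: (0,0) (-1,0) (-1,-1) (0,-1) (1,-1) (1,0) (1,1) (2,1) (2,0)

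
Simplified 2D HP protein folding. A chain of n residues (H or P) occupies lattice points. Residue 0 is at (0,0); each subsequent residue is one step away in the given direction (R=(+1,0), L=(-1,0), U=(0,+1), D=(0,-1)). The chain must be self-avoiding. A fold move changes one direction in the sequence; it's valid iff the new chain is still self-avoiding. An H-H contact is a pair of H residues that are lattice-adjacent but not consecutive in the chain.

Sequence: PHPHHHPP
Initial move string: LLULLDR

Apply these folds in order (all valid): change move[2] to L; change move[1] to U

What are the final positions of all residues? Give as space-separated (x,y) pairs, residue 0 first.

Initial moves: LLULLDR
Fold: move[2]->L => LLLLLDR (positions: [(0, 0), (-1, 0), (-2, 0), (-3, 0), (-4, 0), (-5, 0), (-5, -1), (-4, -1)])
Fold: move[1]->U => LULLLDR (positions: [(0, 0), (-1, 0), (-1, 1), (-2, 1), (-3, 1), (-4, 1), (-4, 0), (-3, 0)])

Answer: (0,0) (-1,0) (-1,1) (-2,1) (-3,1) (-4,1) (-4,0) (-3,0)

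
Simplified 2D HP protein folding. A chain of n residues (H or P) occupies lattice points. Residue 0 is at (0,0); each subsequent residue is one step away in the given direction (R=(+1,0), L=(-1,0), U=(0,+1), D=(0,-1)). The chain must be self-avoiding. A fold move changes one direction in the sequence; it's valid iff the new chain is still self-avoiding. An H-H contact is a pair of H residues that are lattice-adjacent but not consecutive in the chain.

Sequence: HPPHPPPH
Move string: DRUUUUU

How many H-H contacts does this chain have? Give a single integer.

Answer: 1

Derivation:
Positions: [(0, 0), (0, -1), (1, -1), (1, 0), (1, 1), (1, 2), (1, 3), (1, 4)]
H-H contact: residue 0 @(0,0) - residue 3 @(1, 0)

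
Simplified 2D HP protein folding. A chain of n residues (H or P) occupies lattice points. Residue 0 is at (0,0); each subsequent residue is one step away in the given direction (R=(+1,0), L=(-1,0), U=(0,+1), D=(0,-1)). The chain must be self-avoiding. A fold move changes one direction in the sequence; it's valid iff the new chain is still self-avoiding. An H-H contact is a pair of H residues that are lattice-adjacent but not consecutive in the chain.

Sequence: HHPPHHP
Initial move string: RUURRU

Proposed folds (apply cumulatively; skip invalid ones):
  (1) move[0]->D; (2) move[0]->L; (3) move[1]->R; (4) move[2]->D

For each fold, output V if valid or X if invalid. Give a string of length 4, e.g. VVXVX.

Initial: RUURRU -> [(0, 0), (1, 0), (1, 1), (1, 2), (2, 2), (3, 2), (3, 3)]
Fold 1: move[0]->D => DUURRU INVALID (collision), skipped
Fold 2: move[0]->L => LUURRU VALID
Fold 3: move[1]->R => LRURRU INVALID (collision), skipped
Fold 4: move[2]->D => LUDRRU INVALID (collision), skipped

Answer: XVXX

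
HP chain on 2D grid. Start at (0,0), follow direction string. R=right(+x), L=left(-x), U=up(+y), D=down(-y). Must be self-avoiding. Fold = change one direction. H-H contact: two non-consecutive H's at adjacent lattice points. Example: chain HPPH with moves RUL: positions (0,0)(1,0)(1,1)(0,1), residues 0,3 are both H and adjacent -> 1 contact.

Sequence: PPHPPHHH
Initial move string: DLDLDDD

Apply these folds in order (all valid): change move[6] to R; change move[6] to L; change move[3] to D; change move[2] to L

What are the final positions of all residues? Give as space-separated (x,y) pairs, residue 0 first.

Initial moves: DLDLDDD
Fold: move[6]->R => DLDLDDR (positions: [(0, 0), (0, -1), (-1, -1), (-1, -2), (-2, -2), (-2, -3), (-2, -4), (-1, -4)])
Fold: move[6]->L => DLDLDDL (positions: [(0, 0), (0, -1), (-1, -1), (-1, -2), (-2, -2), (-2, -3), (-2, -4), (-3, -4)])
Fold: move[3]->D => DLDDDDL (positions: [(0, 0), (0, -1), (-1, -1), (-1, -2), (-1, -3), (-1, -4), (-1, -5), (-2, -5)])
Fold: move[2]->L => DLLDDDL (positions: [(0, 0), (0, -1), (-1, -1), (-2, -1), (-2, -2), (-2, -3), (-2, -4), (-3, -4)])

Answer: (0,0) (0,-1) (-1,-1) (-2,-1) (-2,-2) (-2,-3) (-2,-4) (-3,-4)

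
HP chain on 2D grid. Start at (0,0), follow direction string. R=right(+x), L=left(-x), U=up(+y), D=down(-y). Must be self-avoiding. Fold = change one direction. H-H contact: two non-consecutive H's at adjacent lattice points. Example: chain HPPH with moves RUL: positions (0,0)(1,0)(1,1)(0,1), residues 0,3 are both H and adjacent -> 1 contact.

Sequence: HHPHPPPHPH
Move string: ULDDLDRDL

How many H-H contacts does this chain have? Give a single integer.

Positions: [(0, 0), (0, 1), (-1, 1), (-1, 0), (-1, -1), (-2, -1), (-2, -2), (-1, -2), (-1, -3), (-2, -3)]
H-H contact: residue 0 @(0,0) - residue 3 @(-1, 0)

Answer: 1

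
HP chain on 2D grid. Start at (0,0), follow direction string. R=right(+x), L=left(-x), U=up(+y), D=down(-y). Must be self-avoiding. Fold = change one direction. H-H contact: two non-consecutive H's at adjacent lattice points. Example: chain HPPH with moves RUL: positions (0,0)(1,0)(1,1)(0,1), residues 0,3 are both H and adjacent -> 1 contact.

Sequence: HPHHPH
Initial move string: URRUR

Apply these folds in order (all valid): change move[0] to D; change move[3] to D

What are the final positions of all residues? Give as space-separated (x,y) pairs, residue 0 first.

Initial moves: URRUR
Fold: move[0]->D => DRRUR (positions: [(0, 0), (0, -1), (1, -1), (2, -1), (2, 0), (3, 0)])
Fold: move[3]->D => DRRDR (positions: [(0, 0), (0, -1), (1, -1), (2, -1), (2, -2), (3, -2)])

Answer: (0,0) (0,-1) (1,-1) (2,-1) (2,-2) (3,-2)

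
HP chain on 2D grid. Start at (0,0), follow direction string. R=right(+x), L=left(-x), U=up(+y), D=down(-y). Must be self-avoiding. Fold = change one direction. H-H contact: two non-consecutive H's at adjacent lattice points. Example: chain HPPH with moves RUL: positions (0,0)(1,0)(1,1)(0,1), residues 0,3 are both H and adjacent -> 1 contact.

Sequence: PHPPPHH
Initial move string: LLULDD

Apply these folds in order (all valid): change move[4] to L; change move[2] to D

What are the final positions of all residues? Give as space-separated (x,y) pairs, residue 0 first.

Answer: (0,0) (-1,0) (-2,0) (-2,-1) (-3,-1) (-4,-1) (-4,-2)

Derivation:
Initial moves: LLULDD
Fold: move[4]->L => LLULLD (positions: [(0, 0), (-1, 0), (-2, 0), (-2, 1), (-3, 1), (-4, 1), (-4, 0)])
Fold: move[2]->D => LLDLLD (positions: [(0, 0), (-1, 0), (-2, 0), (-2, -1), (-3, -1), (-4, -1), (-4, -2)])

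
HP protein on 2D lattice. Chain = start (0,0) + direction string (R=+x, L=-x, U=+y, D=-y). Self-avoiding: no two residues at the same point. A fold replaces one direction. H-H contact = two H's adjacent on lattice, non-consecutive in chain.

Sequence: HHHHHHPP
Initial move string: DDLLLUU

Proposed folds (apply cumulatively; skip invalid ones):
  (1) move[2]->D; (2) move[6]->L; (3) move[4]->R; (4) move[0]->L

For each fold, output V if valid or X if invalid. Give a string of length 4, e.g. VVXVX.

Answer: VVXV

Derivation:
Initial: DDLLLUU -> [(0, 0), (0, -1), (0, -2), (-1, -2), (-2, -2), (-3, -2), (-3, -1), (-3, 0)]
Fold 1: move[2]->D => DDDLLUU VALID
Fold 2: move[6]->L => DDDLLUL VALID
Fold 3: move[4]->R => DDDLRUL INVALID (collision), skipped
Fold 4: move[0]->L => LDDLLUL VALID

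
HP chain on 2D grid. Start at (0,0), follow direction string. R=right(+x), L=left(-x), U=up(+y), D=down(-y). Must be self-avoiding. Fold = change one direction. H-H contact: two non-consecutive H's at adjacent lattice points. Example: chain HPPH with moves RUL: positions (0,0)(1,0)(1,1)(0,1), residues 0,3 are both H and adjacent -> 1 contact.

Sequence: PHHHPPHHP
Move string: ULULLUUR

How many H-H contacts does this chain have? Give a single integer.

Answer: 0

Derivation:
Positions: [(0, 0), (0, 1), (-1, 1), (-1, 2), (-2, 2), (-3, 2), (-3, 3), (-3, 4), (-2, 4)]
No H-H contacts found.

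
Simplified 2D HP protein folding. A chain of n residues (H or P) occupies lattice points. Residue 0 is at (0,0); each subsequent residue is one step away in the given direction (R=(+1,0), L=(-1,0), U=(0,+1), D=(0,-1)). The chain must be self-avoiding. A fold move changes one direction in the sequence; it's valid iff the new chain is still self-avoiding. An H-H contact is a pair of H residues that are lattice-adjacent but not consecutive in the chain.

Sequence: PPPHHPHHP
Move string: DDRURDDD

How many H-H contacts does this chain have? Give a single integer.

Answer: 1

Derivation:
Positions: [(0, 0), (0, -1), (0, -2), (1, -2), (1, -1), (2, -1), (2, -2), (2, -3), (2, -4)]
H-H contact: residue 3 @(1,-2) - residue 6 @(2, -2)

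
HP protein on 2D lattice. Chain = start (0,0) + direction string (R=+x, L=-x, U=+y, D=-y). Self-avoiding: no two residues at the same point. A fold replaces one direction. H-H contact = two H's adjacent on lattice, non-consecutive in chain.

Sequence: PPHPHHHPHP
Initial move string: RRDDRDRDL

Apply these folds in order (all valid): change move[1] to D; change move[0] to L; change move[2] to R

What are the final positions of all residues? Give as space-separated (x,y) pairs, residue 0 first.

Answer: (0,0) (-1,0) (-1,-1) (0,-1) (0,-2) (1,-2) (1,-3) (2,-3) (2,-4) (1,-4)

Derivation:
Initial moves: RRDDRDRDL
Fold: move[1]->D => RDDDRDRDL (positions: [(0, 0), (1, 0), (1, -1), (1, -2), (1, -3), (2, -3), (2, -4), (3, -4), (3, -5), (2, -5)])
Fold: move[0]->L => LDDDRDRDL (positions: [(0, 0), (-1, 0), (-1, -1), (-1, -2), (-1, -3), (0, -3), (0, -4), (1, -4), (1, -5), (0, -5)])
Fold: move[2]->R => LDRDRDRDL (positions: [(0, 0), (-1, 0), (-1, -1), (0, -1), (0, -2), (1, -2), (1, -3), (2, -3), (2, -4), (1, -4)])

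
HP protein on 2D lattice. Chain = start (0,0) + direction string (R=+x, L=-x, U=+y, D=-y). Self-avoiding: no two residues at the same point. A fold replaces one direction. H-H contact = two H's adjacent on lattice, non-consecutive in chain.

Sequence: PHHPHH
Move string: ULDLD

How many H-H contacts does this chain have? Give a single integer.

Positions: [(0, 0), (0, 1), (-1, 1), (-1, 0), (-2, 0), (-2, -1)]
No H-H contacts found.

Answer: 0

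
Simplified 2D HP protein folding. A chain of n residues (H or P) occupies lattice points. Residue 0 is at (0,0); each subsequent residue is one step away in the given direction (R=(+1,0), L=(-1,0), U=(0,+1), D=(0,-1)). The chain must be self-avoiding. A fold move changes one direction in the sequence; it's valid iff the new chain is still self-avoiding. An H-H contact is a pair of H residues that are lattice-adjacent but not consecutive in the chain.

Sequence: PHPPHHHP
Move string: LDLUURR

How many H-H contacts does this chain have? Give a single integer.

Positions: [(0, 0), (-1, 0), (-1, -1), (-2, -1), (-2, 0), (-2, 1), (-1, 1), (0, 1)]
H-H contact: residue 1 @(-1,0) - residue 4 @(-2, 0)
H-H contact: residue 1 @(-1,0) - residue 6 @(-1, 1)

Answer: 2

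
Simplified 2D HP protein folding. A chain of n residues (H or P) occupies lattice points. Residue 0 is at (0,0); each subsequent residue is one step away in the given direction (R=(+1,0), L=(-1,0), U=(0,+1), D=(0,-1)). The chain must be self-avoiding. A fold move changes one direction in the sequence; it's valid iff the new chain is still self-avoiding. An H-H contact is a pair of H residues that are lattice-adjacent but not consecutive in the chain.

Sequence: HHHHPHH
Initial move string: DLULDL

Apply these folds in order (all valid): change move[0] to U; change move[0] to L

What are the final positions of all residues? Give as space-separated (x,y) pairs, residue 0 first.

Answer: (0,0) (-1,0) (-2,0) (-2,1) (-3,1) (-3,0) (-4,0)

Derivation:
Initial moves: DLULDL
Fold: move[0]->U => ULULDL (positions: [(0, 0), (0, 1), (-1, 1), (-1, 2), (-2, 2), (-2, 1), (-3, 1)])
Fold: move[0]->L => LLULDL (positions: [(0, 0), (-1, 0), (-2, 0), (-2, 1), (-3, 1), (-3, 0), (-4, 0)])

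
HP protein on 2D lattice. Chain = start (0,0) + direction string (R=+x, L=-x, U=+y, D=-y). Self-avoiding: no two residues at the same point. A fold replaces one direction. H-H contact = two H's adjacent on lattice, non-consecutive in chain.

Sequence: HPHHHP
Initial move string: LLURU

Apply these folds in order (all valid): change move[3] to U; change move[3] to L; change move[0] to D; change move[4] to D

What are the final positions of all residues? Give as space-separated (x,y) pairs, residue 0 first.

Initial moves: LLURU
Fold: move[3]->U => LLUUU (positions: [(0, 0), (-1, 0), (-2, 0), (-2, 1), (-2, 2), (-2, 3)])
Fold: move[3]->L => LLULU (positions: [(0, 0), (-1, 0), (-2, 0), (-2, 1), (-3, 1), (-3, 2)])
Fold: move[0]->D => DLULU (positions: [(0, 0), (0, -1), (-1, -1), (-1, 0), (-2, 0), (-2, 1)])
Fold: move[4]->D => DLULD (positions: [(0, 0), (0, -1), (-1, -1), (-1, 0), (-2, 0), (-2, -1)])

Answer: (0,0) (0,-1) (-1,-1) (-1,0) (-2,0) (-2,-1)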